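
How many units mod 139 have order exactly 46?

22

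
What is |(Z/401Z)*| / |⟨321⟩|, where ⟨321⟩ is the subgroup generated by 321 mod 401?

16

The order of 321 must divide φ(401) = 401 − 1 = 400 = 2^4 · 5^2.
Divisors of 400: 1, 2, 4, 5, 8, 10, 16, 20, 25, 40, 50, 80, 100, 200, 400.
Evaluate successive powers at the divisors of 400:
321^1 ≡ 321 (mod 401)
321^2 ≡ 385 (mod 401)
321^4 ≡ 256 (mod 401)
321^5 ≡ 372 (mod 401)
321^8 ≡ 173 (mod 401)
321^10 ≡ 39 (mod 401)
321^16 ≡ 255 (mod 401)
321^20 ≡ 318 (mod 401)
321^25 ≡ 1 (mod 401) ✓
So ord_401(321) = 25, hence |⟨321⟩| = 25.
The index is φ(401) / ord(321) = 400 / 25 = 16.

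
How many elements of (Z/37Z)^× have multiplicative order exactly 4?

2

φ(37) = 37 − 1 = 36 = 2^2 · 3^2.
Since (Z/37Z)^× is cyclic of order 36, the number of elements of order d is φ(d) when d | 36 and 0 otherwise.
4 = 2^2 divides 36, and φ(4) = 2.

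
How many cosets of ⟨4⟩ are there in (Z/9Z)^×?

2

ord(4) | φ(9) = φ(3^2) = 3·(3−1) = 6 = 2 · 3.
Divisors of 6: 1, 2, 3, 6.
Compute 4^d (mod 9) for the divisors d until we hit 1:
4^1 ≡ 4 (mod 9)
4^2 ≡ 7 (mod 9)
4^3 ≡ 1 (mod 9) ✓
The order of 4 is 3, so the subgroup it generates has 3 elements.
The index is φ(9) / ord(4) = 6 / 3 = 2.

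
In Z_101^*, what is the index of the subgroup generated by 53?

1

Since 53 ∈ (Z/101Z)^×, its order divides φ(101) = 101 − 1 = 100 = 2^2 · 5^2.
Divisors of 100: 1, 2, 4, 5, 10, 20, 25, 50, 100.
Compute 53^d (mod 101) for the divisors d until we hit 1:
53^1 ≡ 53 (mod 101)
53^2 ≡ 82 (mod 101)
53^4 ≡ 58 (mod 101)
53^5 ≡ 44 (mod 101)
53^10 ≡ 17 (mod 101)
53^20 ≡ 87 (mod 101)
53^25 ≡ 91 (mod 101)
53^50 ≡ 100 (mod 101)
53^100 ≡ 1 (mod 101) ✓
Thus |⟨53⟩| = ord(53) = 100.
[(Z/101Z)^× : ⟨53⟩] = 100/100 = 1.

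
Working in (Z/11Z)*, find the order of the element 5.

5

The order of 5 must divide φ(11) = 11 − 1 = 10 = 2 · 5.
Divisors of 10: 1, 2, 5, 10.
Compute 5^d (mod 11) for the divisors d until we hit 1:
5^1 ≡ 5 (mod 11)
5^2 ≡ 3 (mod 11)
5^5 ≡ 1 (mod 11) ✓
So ord_11(5) = 5.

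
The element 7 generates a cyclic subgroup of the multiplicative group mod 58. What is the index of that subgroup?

4

By Lagrange's theorem, ord_58(7) divides φ(58) = φ(2)·φ(29) = 1·28 = 28 = 2^2 · 7.
Divisors of 28: 1, 2, 4, 7, 14, 28.
Check 7^d mod 58 for each divisor in increasing order:
7^1 ≡ 7
7^2 ≡ 49
7^4 ≡ 23
7^7 ≡ 1
Thus |⟨7⟩| = ord(7) = 7.
The index is φ(58) / ord(7) = 28 / 7 = 4.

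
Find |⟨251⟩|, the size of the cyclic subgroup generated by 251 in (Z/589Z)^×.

ord(251) | φ(589) = φ(19·31) = (19−1)·(31−1) = 18·30 = 540 = 2^2 · 3^3 · 5.
Divisors of 540: 1, 2, 3, 4, 5, 6, 9, 10, 12, 15, 18, 20, 27, 30, 36, 45, 54, 60, 90, 108, 135, 180, 270, 540.
Compute 251^d (mod 589) for the divisors d until we hit 1:
251^1 ≡ 251
251^2 ≡ 567
251^3 ≡ 368
251^4 ≡ 484
251^5 ≡ 150
251^6 ≡ 543
251^9 ≡ 153
251^10 ≡ 118
251^12 ≡ 349
251^15 ≡ 30
251^18 ≡ 438
251^20 ≡ 377
251^27 ≡ 457
251^30 ≡ 311
251^36 ≡ 419
251^45 ≡ 495
251^54 ≡ 343
251^60 ≡ 125
251^90 ≡ 1
Hence ord(251) = 90.

90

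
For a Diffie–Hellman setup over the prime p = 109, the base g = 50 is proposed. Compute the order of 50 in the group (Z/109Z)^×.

108

ord(50) | φ(109) = 109 − 1 = 108 = 2^2 · 3^3.
Divisors of 108: 1, 2, 3, 4, 6, 9, 12, 18, 27, 36, 54, 108.
Test each divisor d:
50^1 ≡ 50 (mod 109)
50^2 ≡ 102 (mod 109)
50^3 ≡ 86 (mod 109)
50^4 ≡ 49 (mod 109)
50^6 ≡ 93 (mod 109)
50^9 ≡ 41 (mod 109)
50^12 ≡ 38 (mod 109)
50^18 ≡ 46 (mod 109)
50^27 ≡ 33 (mod 109)
50^36 ≡ 45 (mod 109)
50^54 ≡ 108 (mod 109)
50^108 ≡ 1 (mod 109) ✓
Therefore the multiplicative order of 50 modulo 109 is 108.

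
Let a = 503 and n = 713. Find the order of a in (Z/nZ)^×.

ord(503) | φ(713) = φ(23·31) = (23−1)·(31−1) = 22·30 = 660 = 2^2 · 3 · 5 · 11.
Divisors of 660: 1, 2, 3, 4, 5, 6, 10, 11, 12, 15, 20, 22, 30, 33, 44, 55, 60, 66, 110, 132, 165, 220, 330, 660.
Compute 503^d (mod 713) for the divisors d until we hit 1:
503^1 ≡ 503 (mod 713)
503^2 ≡ 607 (mod 713)
503^3 ≡ 157 (mod 713)
503^4 ≡ 541 (mod 713)
503^5 ≡ 470 (mod 713)
503^6 ≡ 407 (mod 713)
503^10 ≡ 583 (mod 713)
503^11 ≡ 206 (mod 713)
503^12 ≡ 233 (mod 713)
503^15 ≡ 218 (mod 713)
503^20 ≡ 501 (mod 713)
503^22 ≡ 369 (mod 713)
503^30 ≡ 466 (mod 713)
503^33 ≡ 436 (mod 713)
503^44 ≡ 691 (mod 713)
503^55 ≡ 459 (mod 713)
503^60 ≡ 404 (mod 713)
503^66 ≡ 438 (mod 713)
503^110 ≡ 346 (mod 713)
503^132 ≡ 47 (mod 713)
503^165 ≡ 528 (mod 713)
503^220 ≡ 645 (mod 713)
503^330 ≡ 1 (mod 713) ✓
So ord_713(503) = 330.

330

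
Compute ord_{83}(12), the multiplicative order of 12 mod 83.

41

ord(12) | φ(83) = 83 − 1 = 82 = 2 · 41.
Divisors of 82: 1, 2, 41, 82.
Test each divisor d:
12^1 ≡ 12 (mod 83)
12^2 ≡ 61 (mod 83)
12^41 ≡ 1 (mod 83) ✓
Hence ord(12) = 41.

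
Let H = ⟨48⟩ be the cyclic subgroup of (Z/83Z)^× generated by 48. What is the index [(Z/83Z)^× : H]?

2

ord(48) | φ(83) = 83 − 1 = 82 = 2 · 41.
Divisors of 82: 1, 2, 41, 82.
Test each divisor d:
48^1 ≡ 48
48^2 ≡ 63
48^41 ≡ 1
So ord_83(48) = 41, hence |⟨48⟩| = 41.
Index = |(Z/83Z)^×| / |⟨48⟩| = 82 / 41 = 2.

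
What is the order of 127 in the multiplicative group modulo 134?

The order of 127 must divide φ(134) = φ(2)·φ(67) = 1·66 = 66 = 2 · 3 · 11.
Divisors of 66: 1, 2, 3, 6, 11, 22, 33, 66.
Test each divisor d:
127^1 ≡ 127 (mod 134)
127^2 ≡ 49 (mod 134)
127^3 ≡ 59 (mod 134)
127^6 ≡ 131 (mod 134)
127^11 ≡ 37 (mod 134)
127^22 ≡ 29 (mod 134)
127^33 ≡ 1 (mod 134) ✓
Therefore the multiplicative order of 127 modulo 134 is 33.

33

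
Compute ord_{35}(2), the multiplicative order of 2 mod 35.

12

ord(2) | φ(35) = φ(5·7) = (5−1)·(7−1) = 4·6 = 24 = 2^3 · 3.
Divisors of 24: 1, 2, 3, 4, 6, 8, 12, 24.
Compute 2^d (mod 35) for the divisors d until we hit 1:
2^1 ≡ 2
2^2 ≡ 4
2^3 ≡ 8
2^4 ≡ 16
2^6 ≡ 29
2^8 ≡ 11
2^12 ≡ 1
Hence ord(2) = 12.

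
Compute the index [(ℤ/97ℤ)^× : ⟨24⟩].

4

The order of 24 must divide φ(97) = 97 − 1 = 96 = 2^5 · 3.
Divisors of 96: 1, 2, 3, 4, 6, 8, 12, 16, 24, 32, 48, 96.
Evaluate successive powers at the divisors of 96:
24^1 ≡ 24 (mod 97)
24^2 ≡ 91 (mod 97)
24^3 ≡ 50 (mod 97)
24^4 ≡ 36 (mod 97)
24^6 ≡ 75 (mod 97)
24^8 ≡ 35 (mod 97)
24^12 ≡ 96 (mod 97)
24^16 ≡ 61 (mod 97)
24^24 ≡ 1 (mod 97) ✓
The order of 24 is 24, so the subgroup it generates has 24 elements.
The index is φ(97) / ord(24) = 96 / 24 = 4.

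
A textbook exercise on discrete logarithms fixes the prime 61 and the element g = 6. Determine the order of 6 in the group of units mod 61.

60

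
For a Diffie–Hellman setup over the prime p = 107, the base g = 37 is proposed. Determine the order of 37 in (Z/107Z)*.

53

ord(37) | φ(107) = 107 − 1 = 106 = 2 · 53.
Divisors of 106: 1, 2, 53, 106.
Evaluate successive powers at the divisors of 106:
37^1 ≡ 37
37^2 ≡ 85
37^53 ≡ 1
Therefore the multiplicative order of 37 modulo 107 is 53.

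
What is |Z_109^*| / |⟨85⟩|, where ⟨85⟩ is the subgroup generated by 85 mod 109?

By Lagrange's theorem, ord_109(85) divides φ(109) = 109 − 1 = 108 = 2^2 · 3^3.
Divisors of 108: 1, 2, 3, 4, 6, 9, 12, 18, 27, 36, 54, 108.
Test each divisor d:
85^1 ≡ 85 (mod 109)
85^2 ≡ 31 (mod 109)
85^3 ≡ 19 (mod 109)
85^4 ≡ 89 (mod 109)
85^6 ≡ 34 (mod 109)
85^9 ≡ 101 (mod 109)
85^12 ≡ 66 (mod 109)
85^18 ≡ 64 (mod 109)
85^27 ≡ 33 (mod 109)
85^36 ≡ 63 (mod 109)
85^54 ≡ 108 (mod 109)
85^108 ≡ 1 (mod 109) ✓
The order of 85 is 108, so the subgroup it generates has 108 elements.
Index = |(Z/109Z)^×| / |⟨85⟩| = 108 / 108 = 1.

1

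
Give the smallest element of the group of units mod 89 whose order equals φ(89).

φ(89) = 89 − 1 = 88 = 2^3 · 11.
Test candidates g = 2, 3, … against the prime factors q ∈ {2, 11} of φ(89): g is a generator iff g^(88/q) ≢ 1 for every such q.
g = 2: 2^44 ≡ 1 — hits 1, so not a primitive root.
g = 3: 3^44 ≡ 88; 3^8 ≡ 64 — none is 1, so 3 is a primitive root.
So 3 is the smallest generator of (Z/89Z)^×.

3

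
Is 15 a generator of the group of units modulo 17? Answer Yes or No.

No

φ(17) = 17 − 1 = 16 = 2^4.
An element g generates (Z/17Z)^× iff g^(16/q) ≢ 1 (mod 17) for each prime q ∈ {2}.
15^8 ≡ 1 (mod 17)  [q = 2: ≡ 1 ✗]
15^8 ≡ 1 shows ord(15) | 8, strictly less than φ(17); not a primitive root.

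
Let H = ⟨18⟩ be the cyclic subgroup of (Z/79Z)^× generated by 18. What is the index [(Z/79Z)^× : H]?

6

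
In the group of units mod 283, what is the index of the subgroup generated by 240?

ord(240) | φ(283) = 283 − 1 = 282 = 2 · 3 · 47.
Divisors of 282: 1, 2, 3, 6, 47, 94, 141, 282.
Evaluate successive powers at the divisors of 282:
240^1 ≡ 240
240^2 ≡ 151
240^3 ≡ 16
240^6 ≡ 256
240^47 ≡ 1
Thus |⟨240⟩| = ord(240) = 47.
Index = |(Z/283Z)^×| / |⟨240⟩| = 282 / 47 = 6.

6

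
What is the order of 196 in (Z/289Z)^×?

136

Since 196 ∈ (Z/289Z)^×, its order divides φ(289) = φ(17^2) = 17·(17−1) = 272 = 2^4 · 17.
Divisors of 272: 1, 2, 4, 8, 16, 17, 34, 68, 136, 272.
Check 196^d mod 289 for each divisor in increasing order:
196^1 ≡ 196 (mod 289)
196^2 ≡ 268 (mod 289)
196^4 ≡ 152 (mod 289)
196^8 ≡ 273 (mod 289)
196^16 ≡ 256 (mod 289)
196^17 ≡ 179 (mod 289)
196^34 ≡ 251 (mod 289)
196^68 ≡ 288 (mod 289)
196^136 ≡ 1 (mod 289) ✓
Therefore the multiplicative order of 196 modulo 289 is 136.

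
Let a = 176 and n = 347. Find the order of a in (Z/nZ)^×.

173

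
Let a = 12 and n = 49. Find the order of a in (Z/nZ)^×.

42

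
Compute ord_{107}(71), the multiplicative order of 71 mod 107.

106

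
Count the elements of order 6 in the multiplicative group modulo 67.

2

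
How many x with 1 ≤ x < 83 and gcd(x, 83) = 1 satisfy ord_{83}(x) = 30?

φ(83) = 83 − 1 = 82 = 2 · 41.
(Z/83Z)^× is cyclic (|G| = 82); a cyclic group of order m has exactly φ(d) elements of each order d | m, and none otherwise.
30 does not divide 82, so no element of (Z/83Z)^× has order 30.

0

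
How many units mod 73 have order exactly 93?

0

φ(73) = 73 − 1 = 72 = 2^3 · 3^2.
(Z/73Z)^× is cyclic (|G| = 72); a cyclic group of order m has exactly φ(d) elements of each order d | m, and none otherwise.
93 does not divide 72, so no element of (Z/73Z)^× has order 93.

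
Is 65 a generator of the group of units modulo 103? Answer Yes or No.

Yes

φ(103) = 103 − 1 = 102 = 2 · 3 · 17.
An element g generates (Z/103Z)^× iff g^(102/q) ≢ 1 (mod 103) for each prime q ∈ {2, 3, 17}.
65^51 ≡ 102 (mod 103)  [q = 2: ≢ 1 ✓]
65^34 ≡ 56 (mod 103)  [q = 3: ≢ 1 ✓]
65^6 ≡ 8 (mod 103)  [q = 17: ≢ 1 ✓]
Every test exponent gives a nontrivial residue, hence 65 generates the full group.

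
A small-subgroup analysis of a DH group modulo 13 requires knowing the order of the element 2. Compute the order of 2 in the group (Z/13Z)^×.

12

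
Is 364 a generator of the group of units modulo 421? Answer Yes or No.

φ(421) = 421 − 1 = 420 = 2^2 · 3 · 5 · 7.
It suffices to check that the order of 364 is not a proper divisor of 420: compute 364^(420/q) for q ∈ {2, 3, 5, 7}.
364^210 ≡ 420 (mod 421)  [q = 2: ≢ 1 ✓]
364^140 ≡ 20 (mod 421)  [q = 3: ≢ 1 ✓]
364^84 ≡ 279 (mod 421)  [q = 5: ≢ 1 ✓]
364^60 ≡ 152 (mod 421)  [q = 7: ≢ 1 ✓]
All checks pass, so 364 has order 420 and is a primitive root modulo 421.

Yes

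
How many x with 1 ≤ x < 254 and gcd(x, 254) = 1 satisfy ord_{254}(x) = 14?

6

φ(254) = φ(2)·φ(127) = 1·126 = 126 = 2 · 3^2 · 7.
Since (Z/254Z)^× is cyclic of order 126, the number of elements of order d is φ(d) when d | 126 and 0 otherwise.
14 = 2 · 7 divides 126, and φ(14) = 6.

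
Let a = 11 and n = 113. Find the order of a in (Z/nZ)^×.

56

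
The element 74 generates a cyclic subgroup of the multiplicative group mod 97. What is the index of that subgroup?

1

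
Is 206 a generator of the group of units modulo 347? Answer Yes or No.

No

φ(347) = 347 − 1 = 346 = 2 · 173.
An element g generates (Z/347Z)^× iff g^(346/q) ≢ 1 (mod 347) for each prime q ∈ {2, 173}.
206^173 ≡ 1 (mod 347)  [q = 2: ≡ 1 ✗]
206^2 ≡ 102 (mod 347)  [q = 173: ≢ 1 ✓]
206^173 ≡ 1 shows ord(206) | 173, strictly less than φ(347); not a primitive root.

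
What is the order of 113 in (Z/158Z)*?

78

The order of 113 must divide φ(158) = φ(2)·φ(79) = 1·78 = 78 = 2 · 3 · 13.
Divisors of 78: 1, 2, 3, 6, 13, 26, 39, 78.
Test each divisor d:
113^1 ≡ 113 (mod 158)
113^2 ≡ 129 (mod 158)
113^3 ≡ 41 (mod 158)
113^6 ≡ 101 (mod 158)
113^13 ≡ 103 (mod 158)
113^26 ≡ 23 (mod 158)
113^39 ≡ 157 (mod 158)
113^78 ≡ 1 (mod 158) ✓
The smallest such exponent is 78, so the order of 113 is 78.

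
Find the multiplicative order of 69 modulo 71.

Since 69 ∈ (Z/71Z)^×, its order divides φ(71) = 71 − 1 = 70 = 2 · 5 · 7.
Divisors of 70: 1, 2, 5, 7, 10, 14, 35, 70.
Compute 69^d (mod 71) for the divisors d until we hit 1:
69^1 ≡ 69 (mod 71)
69^2 ≡ 4 (mod 71)
69^5 ≡ 39 (mod 71)
69^7 ≡ 14 (mod 71)
69^10 ≡ 30 (mod 71)
69^14 ≡ 54 (mod 71)
69^35 ≡ 70 (mod 71)
69^70 ≡ 1 (mod 71) ✓
Therefore the multiplicative order of 69 modulo 71 is 70.

70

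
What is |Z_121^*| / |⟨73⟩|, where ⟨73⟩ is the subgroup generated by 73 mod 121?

1

Since 73 ∈ (Z/121Z)^×, its order divides φ(121) = φ(11^2) = 11·(11−1) = 110 = 2 · 5 · 11.
Divisors of 110: 1, 2, 5, 10, 11, 22, 55, 110.
Compute 73^d (mod 121) for the divisors d until we hit 1:
73^1 ≡ 73
73^2 ≡ 5
73^5 ≡ 10
73^10 ≡ 100
73^11 ≡ 40
73^22 ≡ 27
73^55 ≡ 120
73^110 ≡ 1
The order of 73 is 110, so the subgroup it generates has 110 elements.
The index is φ(121) / ord(73) = 110 / 110 = 1.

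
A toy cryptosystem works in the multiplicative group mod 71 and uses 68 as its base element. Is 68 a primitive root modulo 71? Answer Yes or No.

φ(71) = 71 − 1 = 70 = 2 · 5 · 7.
Test 68^(70/q) mod 71 for each prime factor q of 70:
68^35 ≡ 70 (mod 71)  [q = 2: ≢ 1 ✓]
68^14 ≡ 54 (mod 71)  [q = 5: ≢ 1 ✓]
68^10 ≡ 48 (mod 71)  [q = 7: ≢ 1 ✓]
None equal 1, so ord_71(68) = 70: 68 is a primitive root.

Yes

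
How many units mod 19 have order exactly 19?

0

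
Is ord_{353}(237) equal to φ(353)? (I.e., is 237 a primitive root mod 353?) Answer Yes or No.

φ(353) = 353 − 1 = 352 = 2^5 · 11.
Test 237^(352/q) mod 353 for each prime factor q of 352:
237^176 ≡ 1 (mod 353)  [q = 2: ≡ 1 ✗]
237^32 ≡ 1 (mod 353)  [q = 11: ≡ 1 ✗]
237^176 ≡ 1 shows ord(237) | 176, strictly less than φ(353); not a primitive root.

No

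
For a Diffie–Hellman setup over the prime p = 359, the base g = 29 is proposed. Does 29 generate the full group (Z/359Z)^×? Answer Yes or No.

Yes

φ(359) = 359 − 1 = 358 = 2 · 179.
It suffices to check that the order of 29 is not a proper divisor of 358: compute 29^(358/q) for q ∈ {2, 179}.
29^179 ≡ 358 (mod 359)  [q = 2: ≢ 1 ✓]
29^2 ≡ 123 (mod 359)  [q = 179: ≢ 1 ✓]
Every test exponent gives a nontrivial residue, hence 29 generates the full group.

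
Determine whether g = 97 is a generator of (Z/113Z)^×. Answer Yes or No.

No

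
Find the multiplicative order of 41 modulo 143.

60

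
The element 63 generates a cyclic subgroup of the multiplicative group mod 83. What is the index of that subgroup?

2

By Lagrange's theorem, ord_83(63) divides φ(83) = 83 − 1 = 82 = 2 · 41.
Divisors of 82: 1, 2, 41, 82.
Check 63^d mod 83 for each divisor in increasing order:
63^1 ≡ 63 (mod 83)
63^2 ≡ 68 (mod 83)
63^41 ≡ 1 (mod 83) ✓
So ord_83(63) = 41, hence |⟨63⟩| = 41.
[(Z/83Z)^× : ⟨63⟩] = 82/41 = 2.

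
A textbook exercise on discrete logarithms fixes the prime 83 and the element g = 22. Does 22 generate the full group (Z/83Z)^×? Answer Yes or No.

Yes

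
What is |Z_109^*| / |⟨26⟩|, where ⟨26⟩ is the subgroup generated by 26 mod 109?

Since 26 ∈ (Z/109Z)^×, its order divides φ(109) = 109 − 1 = 108 = 2^2 · 3^3.
Divisors of 108: 1, 2, 3, 4, 6, 9, 12, 18, 27, 36, 54, 108.
Evaluate successive powers at the divisors of 108:
26^1 ≡ 26 (mod 109)
26^2 ≡ 22 (mod 109)
26^3 ≡ 27 (mod 109)
26^4 ≡ 48 (mod 109)
26^6 ≡ 75 (mod 109)
26^9 ≡ 63 (mod 109)
26^12 ≡ 66 (mod 109)
26^18 ≡ 45 (mod 109)
26^27 ≡ 1 (mod 109) ✓
The order of 26 is 27, so the subgroup it generates has 27 elements.
The index is φ(109) / ord(26) = 108 / 27 = 4.

4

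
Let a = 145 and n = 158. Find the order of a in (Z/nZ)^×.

78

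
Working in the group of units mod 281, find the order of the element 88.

Since 88 ∈ (Z/281Z)^×, its order divides φ(281) = 281 − 1 = 280 = 2^3 · 5 · 7.
Divisors of 280: 1, 2, 4, 5, 7, 8, 10, 14, 20, 28, 35, 40, 56, 70, 140, 280.
Check 88^d mod 281 for each divisor in increasing order:
88^1 ≡ 88
88^2 ≡ 157
88^4 ≡ 202
88^5 ≡ 73
88^7 ≡ 221
88^8 ≡ 59
88^10 ≡ 271
88^14 ≡ 228
88^20 ≡ 100
88^28 ≡ 280
88^35 ≡ 60
88^40 ≡ 165
88^56 ≡ 1
So ord_281(88) = 56.

56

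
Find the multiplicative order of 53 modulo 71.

Since 53 ∈ (Z/71Z)^×, its order divides φ(71) = 71 − 1 = 70 = 2 · 5 · 7.
Divisors of 70: 1, 2, 5, 7, 10, 14, 35, 70.
Compute 53^d (mod 71) for the divisors d until we hit 1:
53^1 ≡ 53 (mod 71)
53^2 ≡ 40 (mod 71)
53^5 ≡ 26 (mod 71)
53^7 ≡ 46 (mod 71)
53^10 ≡ 37 (mod 71)
53^14 ≡ 57 (mod 71)
53^35 ≡ 70 (mod 71)
53^70 ≡ 1 (mod 71) ✓
The smallest such exponent is 70, so the order of 53 is 70.

70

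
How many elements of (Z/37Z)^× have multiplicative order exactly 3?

2

φ(37) = 37 − 1 = 36 = 2^2 · 3^2.
Since (Z/37Z)^× is cyclic of order 36, the number of elements of order d is φ(d) when d | 36 and 0 otherwise.
3 | 36, and φ(3) = 3 − 1 = 2.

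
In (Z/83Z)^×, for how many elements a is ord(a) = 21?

φ(83) = 83 − 1 = 82 = 2 · 41.
Since (Z/83Z)^× is cyclic of order 82, the number of elements of order d is φ(d) when d | 82 and 0 otherwise.
21 does not divide 82, so no element of (Z/83Z)^× has order 21.

0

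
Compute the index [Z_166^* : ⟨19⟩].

1

The order of 19 must divide φ(166) = φ(2)·φ(83) = 1·82 = 82 = 2 · 41.
Divisors of 82: 1, 2, 41, 82.
Check 19^d mod 166 for each divisor in increasing order:
19^1 ≡ 19 (mod 166)
19^2 ≡ 29 (mod 166)
19^41 ≡ 165 (mod 166)
19^82 ≡ 1 (mod 166) ✓
Thus |⟨19⟩| = ord(19) = 82.
[(Z/166Z)^× : ⟨19⟩] = 82/82 = 1.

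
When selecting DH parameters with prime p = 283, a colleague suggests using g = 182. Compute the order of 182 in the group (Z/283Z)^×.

282

ord(182) | φ(283) = 283 − 1 = 282 = 2 · 3 · 47.
Divisors of 282: 1, 2, 3, 6, 47, 94, 141, 282.
Test each divisor d:
182^1 ≡ 182 (mod 283)
182^2 ≡ 13 (mod 283)
182^3 ≡ 102 (mod 283)
182^6 ≡ 216 (mod 283)
182^47 ≡ 239 (mod 283)
182^94 ≡ 238 (mod 283)
182^141 ≡ 282 (mod 283)
182^282 ≡ 1 (mod 283) ✓
So ord_283(182) = 282.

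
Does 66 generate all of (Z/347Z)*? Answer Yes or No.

Yes

φ(347) = 347 − 1 = 346 = 2 · 173.
Test 66^(346/q) mod 347 for each prime factor q of 346:
66^173 ≡ 346 (mod 347)  [q = 2: ≢ 1 ✓]
66^2 ≡ 192 (mod 347)  [q = 173: ≢ 1 ✓]
Every test exponent gives a nontrivial residue, hence 66 generates the full group.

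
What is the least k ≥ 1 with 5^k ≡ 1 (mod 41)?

20

ord(5) | φ(41) = 41 − 1 = 40 = 2^3 · 5.
Divisors of 40: 1, 2, 4, 5, 8, 10, 20, 40.
Compute 5^d (mod 41) for the divisors d until we hit 1:
5^1 ≡ 5
5^2 ≡ 25
5^4 ≡ 10
5^5 ≡ 9
5^8 ≡ 18
5^10 ≡ 40
5^20 ≡ 1
Therefore the multiplicative order of 5 modulo 41 is 20.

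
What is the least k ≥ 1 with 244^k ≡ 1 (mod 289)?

ord(244) | φ(289) = φ(17^2) = 17·(17−1) = 272 = 2^4 · 17.
Divisors of 272: 1, 2, 4, 8, 16, 17, 34, 68, 136, 272.
Evaluate successive powers at the divisors of 272:
244^1 ≡ 244 (mod 289)
244^2 ≡ 2 (mod 289)
244^4 ≡ 4 (mod 289)
244^8 ≡ 16 (mod 289)
244^16 ≡ 256 (mod 289)
244^17 ≡ 40 (mod 289)
244^34 ≡ 155 (mod 289)
244^68 ≡ 38 (mod 289)
244^136 ≡ 288 (mod 289)
244^272 ≡ 1 (mod 289) ✓
So ord_289(244) = 272.

272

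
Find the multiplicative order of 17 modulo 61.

60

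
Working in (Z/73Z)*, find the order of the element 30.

ord(30) | φ(73) = 73 − 1 = 72 = 2^3 · 3^2.
Divisors of 72: 1, 2, 3, 4, 6, 8, 9, 12, 18, 24, 36, 72.
Check 30^d mod 73 for each divisor in increasing order:
30^1 ≡ 30 (mod 73)
30^2 ≡ 24 (mod 73)
30^3 ≡ 63 (mod 73)
30^4 ≡ 65 (mod 73)
30^6 ≡ 27 (mod 73)
30^8 ≡ 64 (mod 73)
30^9 ≡ 22 (mod 73)
30^12 ≡ 72 (mod 73)
30^18 ≡ 46 (mod 73)
30^24 ≡ 1 (mod 73) ✓
Hence ord(30) = 24.

24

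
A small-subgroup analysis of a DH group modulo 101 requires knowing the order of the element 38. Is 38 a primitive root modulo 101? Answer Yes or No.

Yes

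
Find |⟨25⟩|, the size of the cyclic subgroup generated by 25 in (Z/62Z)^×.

The order of 25 must divide φ(62) = φ(2)·φ(31) = 1·30 = 30 = 2 · 3 · 5.
Divisors of 30: 1, 2, 3, 5, 6, 10, 15, 30.
Compute 25^d (mod 62) for the divisors d until we hit 1:
25^1 ≡ 25 (mod 62)
25^2 ≡ 5 (mod 62)
25^3 ≡ 1 (mod 62) ✓
Hence ord(25) = 3.

3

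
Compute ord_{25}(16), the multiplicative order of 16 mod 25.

Since 16 ∈ (Z/25Z)^×, its order divides φ(25) = φ(5^2) = 5·(5−1) = 20 = 2^2 · 5.
Divisors of 20: 1, 2, 4, 5, 10, 20.
Check 16^d mod 25 for each divisor in increasing order:
16^1 ≡ 16 (mod 25)
16^2 ≡ 6 (mod 25)
16^4 ≡ 11 (mod 25)
16^5 ≡ 1 (mod 25) ✓
Therefore the multiplicative order of 16 modulo 25 is 5.

5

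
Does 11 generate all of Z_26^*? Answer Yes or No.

Yes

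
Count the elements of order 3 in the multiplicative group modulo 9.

2

φ(9) = φ(3^2) = 3·(3−1) = 6 = 2 · 3.
(Z/9Z)^× is cyclic (|G| = 6); a cyclic group of order m has exactly φ(d) elements of each order d | m, and none otherwise.
3 | 6, and φ(3) = 3 − 1 = 2.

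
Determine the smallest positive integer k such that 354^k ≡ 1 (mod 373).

Since 354 ∈ (Z/373Z)^×, its order divides φ(373) = 373 − 1 = 372 = 2^2 · 3 · 31.
Divisors of 372: 1, 2, 3, 4, 6, 12, 31, 62, 93, 124, 186, 372.
Evaluate successive powers at the divisors of 372:
354^1 ≡ 354 (mod 373)
354^2 ≡ 361 (mod 373)
354^3 ≡ 228 (mod 373)
354^4 ≡ 144 (mod 373)
354^6 ≡ 137 (mod 373)
354^12 ≡ 119 (mod 373)
354^31 ≡ 269 (mod 373)
354^62 ≡ 372 (mod 373)
354^93 ≡ 104 (mod 373)
354^124 ≡ 1 (mod 373) ✓
Hence ord(354) = 124.

124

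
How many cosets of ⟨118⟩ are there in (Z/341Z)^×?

Since 118 ∈ (Z/341Z)^×, its order divides φ(341) = φ(11·31) = (11−1)·(31−1) = 10·30 = 300 = 2^2 · 3 · 5^2.
Divisors of 300: 1, 2, 3, 4, 5, 6, 10, 12, 15, 20, 25, 30, 50, 60, 75, 100, 150, 300.
Check 118^d mod 341 for each divisor in increasing order:
118^1 ≡ 118 (mod 341)
118^2 ≡ 284 (mod 341)
118^3 ≡ 94 (mod 341)
118^4 ≡ 180 (mod 341)
118^5 ≡ 98 (mod 341)
118^6 ≡ 311 (mod 341)
118^10 ≡ 56 (mod 341)
118^12 ≡ 218 (mod 341)
118^15 ≡ 32 (mod 341)
118^20 ≡ 67 (mod 341)
118^25 ≡ 87 (mod 341)
118^30 ≡ 1 (mod 341) ✓
So ord_341(118) = 30, hence |⟨118⟩| = 30.
Index = |(Z/341Z)^×| / |⟨118⟩| = 300 / 30 = 10.

10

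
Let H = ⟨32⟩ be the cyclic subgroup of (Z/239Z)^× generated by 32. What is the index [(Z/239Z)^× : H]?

ord(32) | φ(239) = 239 − 1 = 238 = 2 · 7 · 17.
Divisors of 238: 1, 2, 7, 14, 17, 34, 119, 238.
Evaluate successive powers at the divisors of 238:
32^1 ≡ 32 (mod 239)
32^2 ≡ 68 (mod 239)
32^7 ≡ 163 (mod 239)
32^14 ≡ 40 (mod 239)
32^17 ≡ 44 (mod 239)
32^34 ≡ 24 (mod 239)
32^119 ≡ 1 (mod 239) ✓
Thus |⟨32⟩| = ord(32) = 119.
[(Z/239Z)^× : ⟨32⟩] = 238/119 = 2.

2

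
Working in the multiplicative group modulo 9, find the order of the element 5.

6

ord(5) | φ(9) = φ(3^2) = 3·(3−1) = 6 = 2 · 3.
Divisors of 6: 1, 2, 3, 6.
Check 5^d mod 9 for each divisor in increasing order:
5^1 ≡ 5 (mod 9)
5^2 ≡ 7 (mod 9)
5^3 ≡ 8 (mod 9)
5^6 ≡ 1 (mod 9) ✓
The smallest such exponent is 6, so the order of 5 is 6.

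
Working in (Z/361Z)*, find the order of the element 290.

Since 290 ∈ (Z/361Z)^×, its order divides φ(361) = φ(19^2) = 19·(19−1) = 342 = 2 · 3^2 · 19.
Divisors of 342: 1, 2, 3, 6, 9, 18, 19, 38, 57, 114, 171, 342.
Check 290^d mod 361 for each divisor in increasing order:
290^1 ≡ 290 (mod 361)
290^2 ≡ 348 (mod 361)
290^3 ≡ 201 (mod 361)
290^6 ≡ 330 (mod 361)
290^9 ≡ 267 (mod 361)
290^18 ≡ 172 (mod 361)
290^19 ≡ 62 (mod 361)
290^38 ≡ 234 (mod 361)
290^57 ≡ 68 (mod 361)
290^114 ≡ 292 (mod 361)
290^171 ≡ 1 (mod 361) ✓
Therefore the multiplicative order of 290 modulo 361 is 171.

171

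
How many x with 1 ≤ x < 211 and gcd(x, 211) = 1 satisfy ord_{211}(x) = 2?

1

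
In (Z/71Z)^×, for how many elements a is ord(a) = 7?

6

φ(71) = 71 − 1 = 70 = 2 · 5 · 7.
(Z/71Z)^× is cyclic (|G| = 70); a cyclic group of order m has exactly φ(d) elements of each order d | m, and none otherwise.
7 | 70, and φ(7) = 7 − 1 = 6.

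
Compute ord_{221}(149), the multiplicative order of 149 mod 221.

ord(149) | φ(221) = φ(13·17) = (13−1)·(17−1) = 12·16 = 192 = 2^6 · 3.
Divisors of 192: 1, 2, 3, 4, 6, 8, 12, 16, 24, 32, 48, 64, 96, 192.
Check 149^d mod 221 for each divisor in increasing order:
149^1 ≡ 149
149^2 ≡ 101
149^3 ≡ 21
149^4 ≡ 35
149^6 ≡ 220
149^8 ≡ 120
149^12 ≡ 1
Therefore the multiplicative order of 149 modulo 221 is 12.

12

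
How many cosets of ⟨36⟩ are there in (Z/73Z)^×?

4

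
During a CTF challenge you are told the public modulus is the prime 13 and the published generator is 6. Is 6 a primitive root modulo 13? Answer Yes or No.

φ(13) = 13 − 1 = 12 = 2^2 · 3.
Test 6^(12/q) mod 13 for each prime factor q of 12:
6^6 ≡ 12 (mod 13)  [q = 2: ≢ 1 ✓]
6^4 ≡ 9 (mod 13)  [q = 3: ≢ 1 ✓]
All checks pass, so 6 has order 12 and is a primitive root modulo 13.

Yes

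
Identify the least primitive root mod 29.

φ(29) = 29 − 1 = 28 = 2^2 · 7.
g is a primitive root iff g^(28/q) ≢ 1 (mod 29) for each prime q ∈ {2, 7}.
g = 2: 2^14 ≡ 28; 2^4 ≡ 16 — none is 1, so 2 is a primitive root.
The smallest primitive root modulo 29 is 2.

2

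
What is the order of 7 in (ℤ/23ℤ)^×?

22

Since 7 ∈ (Z/23Z)^×, its order divides φ(23) = 23 − 1 = 22 = 2 · 11.
Divisors of 22: 1, 2, 11, 22.
Test each divisor d:
7^1 ≡ 7
7^2 ≡ 3
7^11 ≡ 22
7^22 ≡ 1
The smallest such exponent is 22, so the order of 7 is 22.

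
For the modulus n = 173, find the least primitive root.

2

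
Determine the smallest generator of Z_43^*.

3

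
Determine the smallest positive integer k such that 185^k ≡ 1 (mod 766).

191

ord(185) | φ(766) = φ(2)·φ(383) = 1·382 = 382 = 2 · 191.
Divisors of 382: 1, 2, 191, 382.
Compute 185^d (mod 766) for the divisors d until we hit 1:
185^1 ≡ 185 (mod 766)
185^2 ≡ 521 (mod 766)
185^191 ≡ 1 (mod 766) ✓
The smallest such exponent is 191, so the order of 185 is 191.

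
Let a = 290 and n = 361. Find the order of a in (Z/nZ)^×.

Since 290 ∈ (Z/361Z)^×, its order divides φ(361) = φ(19^2) = 19·(19−1) = 342 = 2 · 3^2 · 19.
Divisors of 342: 1, 2, 3, 6, 9, 18, 19, 38, 57, 114, 171, 342.
Compute 290^d (mod 361) for the divisors d until we hit 1:
290^1 ≡ 290
290^2 ≡ 348
290^3 ≡ 201
290^6 ≡ 330
290^9 ≡ 267
290^18 ≡ 172
290^19 ≡ 62
290^38 ≡ 234
290^57 ≡ 68
290^114 ≡ 292
290^171 ≡ 1
The smallest such exponent is 171, so the order of 290 is 171.

171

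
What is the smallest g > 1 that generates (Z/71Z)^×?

φ(71) = 71 − 1 = 70 = 2 · 5 · 7.
Test candidates g = 2, 3, … against the prime factors q ∈ {2, 5, 7} of φ(71): g is a generator iff g^(70/q) ≢ 1 for every such q.
g = 2: 2^35 ≡ 1 — hits 1, so not a primitive root.
g = 3: 3^35 ≡ 1 — hits 1, so not a primitive root.
g = 4: 4^35 ≡ 1 — hits 1, so not a primitive root.
g = 5: 5^35 ≡ 1 — hits 1, so not a primitive root.
g = 6: 6^35 ≡ 1 — hits 1, so not a primitive root.
g = 7: 7^35 ≡ 70; 7^14 ≡ 54; 7^10 ≡ 45 — none is 1, so 7 is a primitive root.
So 7 is the smallest generator of (Z/71Z)^×.

7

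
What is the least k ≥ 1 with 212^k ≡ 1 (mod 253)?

110

Since 212 ∈ (Z/253Z)^×, its order divides φ(253) = φ(11·23) = (11−1)·(23−1) = 10·22 = 220 = 2^2 · 5 · 11.
Divisors of 220: 1, 2, 4, 5, 10, 11, 20, 22, 44, 55, 110, 220.
Compute 212^d (mod 253) for the divisors d until we hit 1:
212^1 ≡ 212 (mod 253)
212^2 ≡ 163 (mod 253)
212^4 ≡ 4 (mod 253)
212^5 ≡ 89 (mod 253)
212^10 ≡ 78 (mod 253)
212^11 ≡ 91 (mod 253)
212^20 ≡ 12 (mod 253)
212^22 ≡ 185 (mod 253)
212^44 ≡ 70 (mod 253)
212^55 ≡ 45 (mod 253)
212^110 ≡ 1 (mod 253) ✓
So ord_253(212) = 110.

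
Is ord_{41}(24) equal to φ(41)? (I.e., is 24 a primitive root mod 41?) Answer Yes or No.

φ(41) = 41 − 1 = 40 = 2^3 · 5.
Test 24^(40/q) mod 41 for each prime factor q of 40:
24^20 ≡ 40 (mod 41)  [q = 2: ≢ 1 ✓]
24^8 ≡ 16 (mod 41)  [q = 5: ≢ 1 ✓]
All checks pass, so 24 has order 40 and is a primitive root modulo 41.

Yes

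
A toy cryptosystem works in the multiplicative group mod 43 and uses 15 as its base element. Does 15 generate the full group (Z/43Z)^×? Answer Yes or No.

No

φ(43) = 43 − 1 = 42 = 2 · 3 · 7.
Test 15^(42/q) mod 43 for each prime factor q of 42:
15^21 ≡ 1 (mod 43)  [q = 2: ≡ 1 ✗]
15^14 ≡ 6 (mod 43)  [q = 3: ≢ 1 ✓]
15^6 ≡ 11 (mod 43)  [q = 7: ≢ 1 ✓]
Since 15^21 ≡ 1, the order of 15 divides 21 < 42, so 15 is not a primitive root.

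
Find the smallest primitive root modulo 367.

6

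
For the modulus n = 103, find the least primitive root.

φ(103) = 103 − 1 = 102 = 2 · 3 · 17.
Test candidates g = 2, 3, … against the prime factors q ∈ {2, 3, 17} of φ(103): g is a generator iff g^(102/q) ≢ 1 for every such q.
g = 2: 2^51 ≡ 1 — hits 1, so not a primitive root.
g = 3: 3^51 ≡ 102; 3^34 ≡ 1 — hits 1, so not a primitive root.
g = 4: 4^51 ≡ 1 — hits 1, so not a primitive root.
g = 5: 5^51 ≡ 102; 5^34 ≡ 56; 5^6 ≡ 72 — none is 1, so 5 is a primitive root.
So 5 is the smallest generator of (Z/103Z)^×.

5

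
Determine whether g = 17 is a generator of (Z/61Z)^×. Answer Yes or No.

φ(61) = 61 − 1 = 60 = 2^2 · 3 · 5.
An element g generates (Z/61Z)^× iff g^(60/q) ≢ 1 (mod 61) for each prime q ∈ {2, 3, 5}.
17^30 ≡ 60 (mod 61)  [q = 2: ≢ 1 ✓]
17^20 ≡ 13 (mod 61)  [q = 3: ≢ 1 ✓]
17^12 ≡ 20 (mod 61)  [q = 5: ≢ 1 ✓]
Every test exponent gives a nontrivial residue, hence 17 generates the full group.

Yes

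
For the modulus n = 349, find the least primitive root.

2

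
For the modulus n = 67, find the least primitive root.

2

φ(67) = 67 − 1 = 66 = 2 · 3 · 11.
g is a primitive root iff g^(66/q) ≢ 1 (mod 67) for each prime q ∈ {2, 3, 11}.
g = 2: 2^33 ≡ 66; 2^22 ≡ 37; 2^6 ≡ 64 — none is 1, so 2 is a primitive root.
Hence the least primitive root of 67 is 2.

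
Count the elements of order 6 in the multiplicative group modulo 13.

φ(13) = 13 − 1 = 12 = 2^2 · 3.
In a cyclic group of order 12, there are φ(d) elements of order d for each divisor d of 12, and zero for non-divisors.
6 = 2 · 3 divides 12, and φ(6) = 2.

2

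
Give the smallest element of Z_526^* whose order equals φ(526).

5

φ(526) = φ(2)·φ(263) = 1·262 = 262 = 2 · 131.
Test candidates g = 2, 3, … against the prime factors q ∈ {2, 131} of φ(526): g is a generator iff g^(262/q) ≢ 1 for every such q.
g = 2: gcd(2, 526) = 2 > 1, not a unit — skip.
g = 3: 3^131 ≡ 1 — hits 1, so not a primitive root.
g = 4: gcd(4, 526) = 2 > 1, not a unit — skip.
g = 5: 5^131 ≡ 525; 5^2 ≡ 25 — none is 1, so 5 is a primitive root.
Hence the least primitive root of 526 is 5.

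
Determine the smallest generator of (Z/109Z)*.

6

φ(109) = 109 − 1 = 108 = 2^2 · 3^3.
Test candidates g = 2, 3, … against the prime factors q ∈ {2, 3} of φ(109): g is a generator iff g^(108/q) ≢ 1 for every such q.
g = 2: 2^54 ≡ 108; 2^36 ≡ 1 — hits 1, so not a primitive root.
g = 3: 3^54 ≡ 1 — hits 1, so not a primitive root.
g = 4: 4^54 ≡ 1 — hits 1, so not a primitive root.
g = 5: 5^54 ≡ 1 — hits 1, so not a primitive root.
g = 6: 6^54 ≡ 108; 6^36 ≡ 63 — none is 1, so 6 is a primitive root.
The smallest primitive root modulo 109 is 6.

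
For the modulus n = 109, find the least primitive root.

φ(109) = 109 − 1 = 108 = 2^2 · 3^3.
Test candidates g = 2, 3, … against the prime factors q ∈ {2, 3} of φ(109): g is a generator iff g^(108/q) ≢ 1 for every such q.
g = 2: 2^54 ≡ 108; 2^36 ≡ 1 — hits 1, so not a primitive root.
g = 3: 3^54 ≡ 1 — hits 1, so not a primitive root.
g = 4: 4^54 ≡ 1 — hits 1, so not a primitive root.
g = 5: 5^54 ≡ 1 — hits 1, so not a primitive root.
g = 6: 6^54 ≡ 108; 6^36 ≡ 63 — none is 1, so 6 is a primitive root.
So 6 is the smallest generator of (Z/109Z)^×.

6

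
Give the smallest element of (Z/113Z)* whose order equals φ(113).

φ(113) = 113 − 1 = 112 = 2^4 · 7.
Test candidates g = 2, 3, … against the prime factors q ∈ {2, 7} of φ(113): g is a generator iff g^(112/q) ≢ 1 for every such q.
g = 2: 2^56 ≡ 1 — hits 1, so not a primitive root.
g = 3: 3^56 ≡ 112; 3^16 ≡ 49 — none is 1, so 3 is a primitive root.
Hence the least primitive root of 113 is 3.

3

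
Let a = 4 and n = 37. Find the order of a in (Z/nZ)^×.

ord(4) | φ(37) = 37 − 1 = 36 = 2^2 · 3^2.
Divisors of 36: 1, 2, 3, 4, 6, 9, 12, 18, 36.
Evaluate successive powers at the divisors of 36:
4^1 ≡ 4
4^2 ≡ 16
4^3 ≡ 27
4^4 ≡ 34
4^6 ≡ 26
4^9 ≡ 36
4^12 ≡ 10
4^18 ≡ 1
So ord_37(4) = 18.

18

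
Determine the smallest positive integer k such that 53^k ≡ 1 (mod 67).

Since 53 ∈ (Z/67Z)^×, its order divides φ(67) = 67 − 1 = 66 = 2 · 3 · 11.
Divisors of 66: 1, 2, 3, 6, 11, 22, 33, 66.
Check 53^d mod 67 for each divisor in increasing order:
53^1 ≡ 53 (mod 67)
53^2 ≡ 62 (mod 67)
53^3 ≡ 3 (mod 67)
53^6 ≡ 9 (mod 67)
53^11 ≡ 66 (mod 67)
53^22 ≡ 1 (mod 67) ✓
Therefore the multiplicative order of 53 modulo 67 is 22.

22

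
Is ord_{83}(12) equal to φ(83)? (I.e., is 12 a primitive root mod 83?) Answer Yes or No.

No

φ(83) = 83 − 1 = 82 = 2 · 41.
It suffices to check that the order of 12 is not a proper divisor of 82: compute 12^(82/q) for q ∈ {2, 41}.
12^41 ≡ 1 (mod 83)  [q = 2: ≡ 1 ✗]
12^2 ≡ 61 (mod 83)  [q = 41: ≢ 1 ✓]
The check at q = 2 fails, so 12 generates a proper subgroup.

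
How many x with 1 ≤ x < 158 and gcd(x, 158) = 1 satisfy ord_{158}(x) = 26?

12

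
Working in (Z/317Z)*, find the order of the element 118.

Since 118 ∈ (Z/317Z)^×, its order divides φ(317) = 317 − 1 = 316 = 2^2 · 79.
Divisors of 316: 1, 2, 4, 79, 158, 316.
Check 118^d mod 317 for each divisor in increasing order:
118^1 ≡ 118 (mod 317)
118^2 ≡ 293 (mod 317)
118^4 ≡ 259 (mod 317)
118^79 ≡ 203 (mod 317)
118^158 ≡ 316 (mod 317)
118^316 ≡ 1 (mod 317) ✓
The smallest such exponent is 316, so the order of 118 is 316.

316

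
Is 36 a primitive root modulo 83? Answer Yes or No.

No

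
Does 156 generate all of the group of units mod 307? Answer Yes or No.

No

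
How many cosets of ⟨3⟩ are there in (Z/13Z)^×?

4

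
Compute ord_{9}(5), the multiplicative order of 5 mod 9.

ord(5) | φ(9) = φ(3^2) = 3·(3−1) = 6 = 2 · 3.
Divisors of 6: 1, 2, 3, 6.
Evaluate successive powers at the divisors of 6:
5^1 ≡ 5
5^2 ≡ 7
5^3 ≡ 8
5^6 ≡ 1
Hence ord(5) = 6.

6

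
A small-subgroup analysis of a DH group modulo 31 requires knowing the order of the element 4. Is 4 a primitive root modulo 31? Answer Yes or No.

No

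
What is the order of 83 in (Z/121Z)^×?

110

Since 83 ∈ (Z/121Z)^×, its order divides φ(121) = φ(11^2) = 11·(11−1) = 110 = 2 · 5 · 11.
Divisors of 110: 1, 2, 5, 10, 11, 22, 55, 110.
Test each divisor d:
83^1 ≡ 83 (mod 121)
83^2 ≡ 113 (mod 121)
83^5 ≡ 109 (mod 121)
83^10 ≡ 23 (mod 121)
83^11 ≡ 94 (mod 121)
83^22 ≡ 3 (mod 121)
83^55 ≡ 120 (mod 121)
83^110 ≡ 1 (mod 121) ✓
Hence ord(83) = 110.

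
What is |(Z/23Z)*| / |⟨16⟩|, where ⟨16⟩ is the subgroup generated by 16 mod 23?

Since 16 ∈ (Z/23Z)^×, its order divides φ(23) = 23 − 1 = 22 = 2 · 11.
Divisors of 22: 1, 2, 11, 22.
Evaluate successive powers at the divisors of 22:
16^1 ≡ 16 (mod 23)
16^2 ≡ 3 (mod 23)
16^11 ≡ 1 (mod 23) ✓
The order of 16 is 11, so the subgroup it generates has 11 elements.
The index is φ(23) / ord(16) = 22 / 11 = 2.

2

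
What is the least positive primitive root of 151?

6

φ(151) = 151 − 1 = 150 = 2 · 3 · 5^2.
Test candidates g = 2, 3, … against the prime factors q ∈ {2, 3, 5} of φ(151): g is a generator iff g^(150/q) ≢ 1 for every such q.
g = 2: 2^75 ≡ 1 — hits 1, so not a primitive root.
g = 3: 3^75 ≡ 150; 3^50 ≡ 1 — hits 1, so not a primitive root.
g = 4: 4^75 ≡ 1 — hits 1, so not a primitive root.
g = 5: 5^75 ≡ 1 — hits 1, so not a primitive root.
g = 6: 6^75 ≡ 150; 6^50 ≡ 32; 6^30 ≡ 59 — none is 1, so 6 is a primitive root.
So 6 is the smallest generator of (Z/151Z)^×.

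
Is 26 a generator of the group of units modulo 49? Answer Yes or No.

Yes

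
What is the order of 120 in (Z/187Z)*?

Since 120 ∈ (Z/187Z)^×, its order divides φ(187) = φ(11·17) = (11−1)·(17−1) = 10·16 = 160 = 2^5 · 5.
Divisors of 160: 1, 2, 4, 5, 8, 10, 16, 20, 32, 40, 80, 160.
Check 120^d mod 187 for each divisor in increasing order:
120^1 ≡ 120 (mod 187)
120^2 ≡ 1 (mod 187) ✓
Therefore the multiplicative order of 120 modulo 187 is 2.

2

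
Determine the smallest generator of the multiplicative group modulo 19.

2

φ(19) = 19 − 1 = 18 = 2 · 3^2.
Test candidates g = 2, 3, … against the prime factors q ∈ {2, 3} of φ(19): g is a generator iff g^(18/q) ≢ 1 for every such q.
g = 2: 2^9 ≡ 18; 2^6 ≡ 7 — none is 1, so 2 is a primitive root.
So 2 is the smallest generator of (Z/19Z)^×.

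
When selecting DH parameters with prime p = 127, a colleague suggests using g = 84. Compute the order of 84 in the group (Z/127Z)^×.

63

Since 84 ∈ (Z/127Z)^×, its order divides φ(127) = 127 − 1 = 126 = 2 · 3^2 · 7.
Divisors of 126: 1, 2, 3, 6, 7, 9, 14, 18, 21, 42, 63, 126.
Test each divisor d:
84^1 ≡ 84 (mod 127)
84^2 ≡ 71 (mod 127)
84^3 ≡ 122 (mod 127)
84^6 ≡ 25 (mod 127)
84^7 ≡ 68 (mod 127)
84^9 ≡ 2 (mod 127)
84^14 ≡ 52 (mod 127)
84^18 ≡ 4 (mod 127)
84^21 ≡ 107 (mod 127)
84^42 ≡ 19 (mod 127)
84^63 ≡ 1 (mod 127) ✓
Hence ord(84) = 63.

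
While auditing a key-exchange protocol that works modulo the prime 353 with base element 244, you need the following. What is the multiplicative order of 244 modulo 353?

88

Since 244 ∈ (Z/353Z)^×, its order divides φ(353) = 353 − 1 = 352 = 2^5 · 11.
Divisors of 352: 1, 2, 4, 8, 11, 16, 22, 32, 44, 88, 176, 352.
Test each divisor d:
244^1 ≡ 244 (mod 353)
244^2 ≡ 232 (mod 353)
244^4 ≡ 168 (mod 353)
244^8 ≡ 337 (mod 353)
244^11 ≡ 70 (mod 353)
244^16 ≡ 256 (mod 353)
244^22 ≡ 311 (mod 353)
244^32 ≡ 231 (mod 353)
244^44 ≡ 352 (mod 353)
244^88 ≡ 1 (mod 353) ✓
The smallest such exponent is 88, so the order of 244 is 88.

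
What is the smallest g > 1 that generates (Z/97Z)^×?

5

φ(97) = 97 − 1 = 96 = 2^5 · 3.
Test candidates g = 2, 3, … against the prime factors q ∈ {2, 3} of φ(97): g is a generator iff g^(96/q) ≢ 1 for every such q.
g = 2: 2^48 ≡ 1 — hits 1, so not a primitive root.
g = 3: 3^48 ≡ 1 — hits 1, so not a primitive root.
g = 4: 4^48 ≡ 1 — hits 1, so not a primitive root.
g = 5: 5^48 ≡ 96; 5^32 ≡ 35 — none is 1, so 5 is a primitive root.
Hence the least primitive root of 97 is 5.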